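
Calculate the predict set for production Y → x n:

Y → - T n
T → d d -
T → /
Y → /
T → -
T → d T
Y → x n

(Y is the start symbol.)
PREDICT(Y → x n) = (FIRST(RHS) \ {ε}) ∪ (FOLLOW(Y) if ε ∈ FIRST(RHS), i.e. RHS ⇒* ε)
FIRST(x n) = { 'x' }
ε ∉ FIRST(x n), so FOLLOW(Y) is not added.
PREDICT(Y → x n) = { 'x' }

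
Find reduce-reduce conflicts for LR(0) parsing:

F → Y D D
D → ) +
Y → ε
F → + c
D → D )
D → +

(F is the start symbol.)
Augment with F' → F and build the canonical LR(0) collection (I0 = CLOSURE({[F' → . F]}), then GOTO on every symbol after a dot until no new states appear). It has 12 states:
  I0: { [F → . + c], [F → . Y D D], [F' → . F], [Y → .] }  — shift, reduce
  I1: { [F → + . c] }  — shift
  I2: { [F' → F .] }  — accept
  I3: { [D → . ) +], [D → . +], [D → . D )], [F → Y . D D] }  — shift
  I4: { [D → ) . +] }  — shift
  I5: { [D → + .] }  — reduce
  I6: { [D → . ) +], [D → . +], [D → . D )], [D → D . )], [F → Y D . D] }  — shift
  I7: { [D → ) . +], [D → D ) .] }  — shift, reduce
  I8: { [D → D . )], [F → Y D D .] }  — shift, reduce
  I9: { [D → D ) .] }  — reduce
  I10: { [D → ) + .] }  — reduce
  I11: { [F → + c .] }  — reduce

No state contains more than one complete item.

Answer: No reduce-reduce conflicts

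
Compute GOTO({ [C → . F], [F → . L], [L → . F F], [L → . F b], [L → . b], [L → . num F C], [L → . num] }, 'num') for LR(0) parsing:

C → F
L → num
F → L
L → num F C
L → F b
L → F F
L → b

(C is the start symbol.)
{ [F → . L], [L → . F F], [L → . F b], [L → . b], [L → . num F C], [L → . num], [L → num . F C], [L → num .] }

GOTO(I, 'num') = CLOSURE({ [A → αX.β] : [A → α.Xβ] ∈ I, X = 'num' })

Items with dot before 'num', with the dot advanced:
  [L → . num] → [L → num .]
  [L → . num F C] → [L → num . F C]
Closure of the advanced items:
  [L → num . F C] has the dot before F: add [F → . L]
  [F → . L] has the dot before L: add [L → . num], [L → . num F C], [L → . F b], [L → . F F], [L → . b]

GOTO = { [F → . L], [L → . F F], [L → . F b], [L → . b], [L → . num F C], [L → . num], [L → num . F C], [L → num .] }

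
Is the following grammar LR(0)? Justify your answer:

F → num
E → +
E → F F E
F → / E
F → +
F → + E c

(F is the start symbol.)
No. Shift-reduce conflict between [F → + .] and [E → . +]

A grammar is LR(0) if no state in the canonical LR(0) collection has:
  - both a shift item (dot before a terminal) and a complete item (shift-reduce conflict), or
  - two or more complete items (reduce-reduce conflict; the accept item [F' → F .] counts as a complete item here).

Augment with F' → F and build the canonical LR(0) collection (I0 = CLOSURE({[F' → . F]}), then GOTO on every symbol after a dot until no new states appear). It has 12 states:
  I0: { [F → . + E c], [F → . +], [F → . / E], [F → . num], [F' → . F] }  — shift
  I1: { [E → . +], [E → . F F E], [F → + . E c], [F → + .], [F → . + E c], [F → . +], [F → . / E], [F → . num] }  — shift, reduce
  I2: { [E → . +], [E → . F F E], [F → . + E c], [F → . +], [F → . / E], [F → . num], [F → / . E] }  — shift
  I3: { [F' → F .] }  — accept
  I4: { [F → num .] }  — reduce
  I5: { [E → + .], [E → . +], [E → . F F E], [F → + . E c], [F → + .], [F → . + E c], [F → . +], [F → . / E], [F → . num] }  — shift, 2 reduces
  I6: { [F → / E .] }  — reduce
  I7: { [E → F . F E], [F → . + E c], [F → . +], [F → . / E], [F → . num] }  — shift
  I8: { [E → . +], [E → . F F E], [E → F F . E], [F → . + E c], [F → . +], [F → . / E], [F → . num] }  — shift
  I9: { [E → F F E .] }  — reduce
  I10: { [F → + E . c] }  — shift
  I11: { [F → + E c .] }  — reduce

Conflict in state I1:
  Shift-reduce conflict between [F → + .] and [E → . +]
So the grammar is NOT LR(0).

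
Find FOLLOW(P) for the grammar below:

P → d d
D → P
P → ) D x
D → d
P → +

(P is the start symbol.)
To compute FOLLOW(P), find every occurrence of P on a right-hand side N → α P β: add FIRST(β) \ {ε}, and if β is empty or nullable also add FOLLOW(N). Iterate to a fixed point.

P is the start symbol, so $ ∈ FOLLOW(P).
In D → P: P is at the end, add FOLLOW(D)

The FOLLOW sets referred to above (computed the same way, to a fixed point):
  FOLLOW(D) = { 'x' }

Taking the union: FOLLOW(P) = { $, 'x' }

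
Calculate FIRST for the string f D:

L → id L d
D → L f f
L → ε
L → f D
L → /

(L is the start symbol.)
To compute FIRST(f D), process the symbols left to right:
Symbol f is a terminal. Add 'f' and stop.
FIRST(f D) = { 'f' }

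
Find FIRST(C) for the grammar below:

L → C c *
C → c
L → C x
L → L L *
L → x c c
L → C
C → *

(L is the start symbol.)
From C → c:
  - c is a terminal: add 'c' and stop
From C → *:
  - '*' is a terminal: add '*' and stop

Collecting: FIRST(C) = { '*', 'c' }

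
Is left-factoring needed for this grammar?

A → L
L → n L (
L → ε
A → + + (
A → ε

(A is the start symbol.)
Left-factoring is needed when two productions for the same non-terminal
share a common prefix on the right-hand side.

Productions for A:
  A → L
  A → + + (
  A → ε
Productions for L:
  L → n L (
  L → ε

No common prefixes found.

Answer: No, left-factoring is not needed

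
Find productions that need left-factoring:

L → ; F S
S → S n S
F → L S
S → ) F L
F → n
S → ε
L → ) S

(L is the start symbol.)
Left-factoring is needed when two productions for the same non-terminal
share a common prefix on the right-hand side.

Productions for L:
  L → ; F S
  L → ) S
Productions for S:
  S → S n S
  S → ) F L
  S → ε
Productions for F:
  F → L S
  F → n

No common prefixes found.

Answer: No, left-factoring is not needed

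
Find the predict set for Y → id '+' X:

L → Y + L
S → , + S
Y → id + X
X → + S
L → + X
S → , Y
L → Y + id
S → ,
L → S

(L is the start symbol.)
PREDICT(Y → id '+' X) = (FIRST(RHS) \ {ε}) ∪ (FOLLOW(Y) if ε ∈ FIRST(RHS), i.e. RHS ⇒* ε)
FIRST(id '+' X) = { 'id' }
ε ∉ FIRST(id '+' X), so FOLLOW(Y) is not added.
PREDICT(Y → id '+' X) = { 'id' }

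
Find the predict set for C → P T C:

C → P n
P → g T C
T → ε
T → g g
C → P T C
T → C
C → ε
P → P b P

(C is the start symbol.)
PREDICT(C → P T C) = (FIRST(RHS) \ {ε}) ∪ (FOLLOW(C) if ε ∈ FIRST(RHS), i.e. RHS ⇒* ε)
FIRST(P) = { 'g' }
FIRST(P T C) = { 'g' }
ε ∉ FIRST(P T C), so FOLLOW(C) is not added.
PREDICT(C → P T C) = { 'g' }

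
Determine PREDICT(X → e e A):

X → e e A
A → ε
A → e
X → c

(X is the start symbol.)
{ 'e' }

PREDICT(X → e e A) = (FIRST(RHS) \ {ε}) ∪ (FOLLOW(X) if ε ∈ FIRST(RHS), i.e. RHS ⇒* ε)
FIRST(e e A) = { 'e' }
ε ∉ FIRST(e e A), so FOLLOW(X) is not added.
PREDICT(X → e e A) = { 'e' }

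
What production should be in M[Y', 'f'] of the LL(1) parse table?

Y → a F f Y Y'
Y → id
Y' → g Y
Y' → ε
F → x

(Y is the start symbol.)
Empty (error entry)

To find M[Y', 'f'], we find productions for Y' where 'f' is in the predict set (PREDICT(N → α) = (FIRST(α) \ {ε}) ∪ (FOLLOW(N) if α ⇒* ε)).

Relevant sets:
  FOLLOW(Y') = { $, 'g' }

Y' → g Y: PREDICT = { 'g' }
Y' → ε: PREDICT = { $, 'g' }

M[Y', 'f'] is empty (no production applies)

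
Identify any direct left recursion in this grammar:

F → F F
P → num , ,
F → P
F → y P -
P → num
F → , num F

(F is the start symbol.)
Yes, F is left-recursive

Direct left recursion occurs when N → N α for some non-terminal N (the right-hand side begins with the left-hand side itself).

F → F F: LEFT RECURSIVE (starts with F)
P → num , ,: starts with num
F → P: starts with P
F → y P -: starts with y
P → num: starts with num
F → , num F: starts with ','

The grammar has direct left recursion on: F.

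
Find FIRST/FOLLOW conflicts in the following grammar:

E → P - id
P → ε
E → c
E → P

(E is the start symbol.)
Nullable non-terminals: E, P.
FIRST sets used below: FIRST(P) = { ε }

E: nullable alternative(s) E → P; FOLLOW(E) = { $ }
  E → P - id: FIRST \ {ε} = { '-' } — disjoint from FOLLOW(E)
  E → c: FIRST \ {ε} = { 'c' } — disjoint from FOLLOW(E)
  E → P: FIRST \ {ε} = { } — this is the only nullable alternative, skip
P has a nullable alternative but only one production, so nothing to check.

No FIRST/FOLLOW conflicts found.

Answer: No FIRST/FOLLOW conflicts.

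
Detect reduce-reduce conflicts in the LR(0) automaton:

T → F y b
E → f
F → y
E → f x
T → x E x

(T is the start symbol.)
No reduce-reduce conflicts

Augment with T' → T and build the canonical LR(0) collection (I0 = CLOSURE({[T' → . T]}), then GOTO on every symbol after a dot until no new states appear). It has 11 states:
  I0: { [F → . y], [T → . F y b], [T → . x E x], [T' → . T] }  — shift
  I1: { [T → F . y b] }  — shift
  I2: { [T' → T .] }  — accept
  I3: { [E → . f x], [E → . f], [T → x . E x] }  — shift
  I4: { [F → y .] }  — reduce
  I5: { [T → x E . x] }  — shift
  I6: { [E → f . x], [E → f .] }  — shift, reduce
  I7: { [E → f x .] }  — reduce
  I8: { [T → x E x .] }  — reduce
  I9: { [T → F y . b] }  — shift
  I10: { [T → F y b .] }  — reduce

No state contains more than one complete item.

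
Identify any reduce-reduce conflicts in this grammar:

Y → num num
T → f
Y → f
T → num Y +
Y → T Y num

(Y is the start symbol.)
Yes — I3: [T → f .] vs [Y → f .]

Augment with Y' → Y and build the canonical LR(0) collection (I0 = CLOSURE({[Y' → . Y]}), then GOTO on every symbol after a dot until no new states appear). It has 10 states:
  I0: { [T → . f], [T → . num Y +], [Y → . T Y num], [Y → . f], [Y → . num num], [Y' → . Y] }  — shift
  I1: { [T → . f], [T → . num Y +], [Y → . T Y num], [Y → . f], [Y → . num num], [Y → T . Y num] }  — shift
  I2: { [Y' → Y .] }  — accept
  I3: { [T → f .], [Y → f .] }  — 2 reduces
  I4: { [T → . f], [T → . num Y +], [T → num . Y +], [Y → . T Y num], [Y → . f], [Y → . num num], [Y → num . num] }  — shift
  I5: { [T → num Y . +] }  — shift
  I6: { [T → . f], [T → . num Y +], [T → num . Y +], [Y → . T Y num], [Y → . f], [Y → . num num], [Y → num . num], [Y → num num .] }  — shift, reduce
  I7: { [T → num Y + .] }  — reduce
  I8: { [Y → T Y . num] }  — shift
  I9: { [Y → T Y num .] }  — reduce

I3 contains complete items [T → f .], [Y → f .] — reduce-reduce conflict.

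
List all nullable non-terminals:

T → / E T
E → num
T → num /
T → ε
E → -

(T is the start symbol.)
ε-productions: T → ε
So T is immediately nullable.
No further non-terminal can be added: every production for the remaining non-terminals contains a terminal or a non-nullable non-terminal.
Nullable = { 'T' }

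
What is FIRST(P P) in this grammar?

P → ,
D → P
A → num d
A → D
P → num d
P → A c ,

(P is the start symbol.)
{ ',', 'num' }

FIRST sets of the non-terminals involved (from the grammar, by fixed-point iteration):
  FIRST(P) = { ',', 'num' }

To compute FIRST(P P), process the symbols left to right:
Symbol P is a non-terminal. Add FIRST(P) \ {ε} = { ',', 'num' }
P is not nullable (ε ∉ FIRST(P)), so stop here.
FIRST(P P) = { ',', 'num' }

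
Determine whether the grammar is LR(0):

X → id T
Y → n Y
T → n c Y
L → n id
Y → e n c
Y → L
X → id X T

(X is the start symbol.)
Yes, the grammar is LR(0)

A grammar is LR(0) if no state in the canonical LR(0) collection has:
  - both a shift item (dot before a terminal) and a complete item (shift-reduce conflict), or
  - two or more complete items (reduce-reduce conflict; the accept item [X' → X .] counts as a complete item here).

Augment with X' → X and build the canonical LR(0) collection (I0 = CLOSURE({[X' → . X]}), then GOTO on every symbol after a dot until no new states appear). It has 16 states:
  I0: { [X → . id T], [X → . id X T], [X' → . X] }  — shift
  I1: { [X' → X .] }  — accept
  I2: { [T → . n c Y], [X → . id T], [X → . id X T], [X → id . T], [X → id . X T] }  — shift
  I3: { [X → id T .] }  — reduce
  I4: { [T → . n c Y], [X → id X . T] }  — shift
  I5: { [T → n . c Y] }  — shift
  I6: { [L → . n id], [T → n c . Y], [Y → . L], [Y → . e n c], [Y → . n Y] }  — shift
  I7: { [Y → L .] }  — reduce
  I8: { [T → n c Y .] }  — reduce
  I9: { [Y → e . n c] }  — shift
  I10: { [L → . n id], [L → n . id], [Y → . L], [Y → . e n c], [Y → . n Y], [Y → n . Y] }  — shift
  I11: { [Y → n Y .] }  — reduce
  I12: { [L → n id .] }  — reduce
  I13: { [Y → e n . c] }  — shift
  I14: { [Y → e n c .] }  — reduce
  I15: { [X → id X T .] }  — reduce

Every state is either a pure shift/goto state or contains exactly one complete item and nothing to shift — no conflicts. The grammar is LR(0).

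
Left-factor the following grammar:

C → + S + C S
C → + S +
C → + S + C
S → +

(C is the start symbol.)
Left-factoring transforms A → αβ₁ | αβ₂ into A → αA' and A' → β₁ | β₂
(α is the longest common prefix among the alternatives). Repeat until
no nonterminal has two alternatives with a common prefix.

Round 1: C has alternatives sharing prefix '+ S +'. Introduce C': C → + S + C'
  Add: C' → C S
  Add: C' → ε
  Add: C' → C

Round 2: C' has alternatives sharing prefix 'C'. Introduce C'': C' → C C''
  Add: C'' → S
  Add: C'' → ε

No remaining common prefixes — done.

Resulting grammar:
C → + S + C'
C' → C C''
C'' → S
C'' → ε
C' → ε
S → +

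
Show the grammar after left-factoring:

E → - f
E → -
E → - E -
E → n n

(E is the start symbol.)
E → - E'
E' → f
E' → ε
E' → E -
E → n n

Left-factoring transforms A → αβ₁ | αβ₂ into A → αA' and A' → β₁ | β₂
(α is the longest common prefix among the alternatives). Repeat until
no nonterminal has two alternatives with a common prefix.

Round 1: E has alternatives sharing prefix '-'. Introduce E': E → - E'
  Add: E' → f
  Add: E' → ε
  Add: E' → E -

No remaining common prefixes — done.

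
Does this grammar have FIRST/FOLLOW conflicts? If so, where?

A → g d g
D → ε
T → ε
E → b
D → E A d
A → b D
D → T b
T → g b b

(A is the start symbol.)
No FIRST/FOLLOW conflicts.

A FIRST/FOLLOW conflict occurs when a non-terminal N has a nullable alternative N → β (β ⇒* ε) and another alternative N → α with FIRST(α) ∩ FOLLOW(N) ≠ ∅: on such a lookahead the parser cannot decide between expanding α and letting N vanish via β.

Nullable non-terminals: D, T.
FIRST sets used below: FIRST(E) = { 'b' }, FIRST(T) = { 'g', ε }

D: nullable alternative(s) D → ε; FOLLOW(D) = { $, 'd' }
  D → ε: FIRST \ {ε} = { } — this is the only nullable alternative, skip
  D → E A d: FIRST \ {ε} = { 'b' } — disjoint from FOLLOW(D)
  D → T b: FIRST \ {ε} = { 'b', 'g' } — disjoint from FOLLOW(D)

T: nullable alternative(s) T → ε; FOLLOW(T) = { 'b' }
  T → ε: FIRST \ {ε} = { } — this is the only nullable alternative, skip
  T → g b b: FIRST \ {ε} = { 'g' } — disjoint from FOLLOW(T)

A, E have no nullable alternative, so no FIRST/FOLLOW check is needed there.

No FIRST/FOLLOW conflicts found.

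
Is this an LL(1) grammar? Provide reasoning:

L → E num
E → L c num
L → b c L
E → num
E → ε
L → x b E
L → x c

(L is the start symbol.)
A grammar is LL(1) if for each non-terminal N with multiple productions, the predict sets of those productions are pairwise disjoint, where PREDICT(N → α) = (FIRST(α) \ {ε}) ∪ (FOLLOW(N) if α ⇒* ε).

Relevant sets:
  FIRST(E) = { 'b', 'num', 'x', ε }
  FIRST(L) = { 'b', 'num', 'x' }
  FOLLOW(E) = { $, 'c', 'num' }

For L:
  PREDICT(L → E num) = { 'b', 'num', 'x' }
  PREDICT(L → b c L) = { 'b' }
  PREDICT(L → x b E) = { 'x' }
  PREDICT(L → x c) = { 'x' }
For E:
  PREDICT(E → L c num) = { 'b', 'num', 'x' }
  PREDICT(E → num) = { 'num' }
  PREDICT(E → ε) = { $, 'c', 'num' }

Conflict found: Predict set conflict for L: { 'b' }
The grammar is NOT LL(1).

Answer: No. Predict set conflict for L: { 'b' }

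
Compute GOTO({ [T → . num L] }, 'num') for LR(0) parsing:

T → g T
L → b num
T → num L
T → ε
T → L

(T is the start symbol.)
{ [L → . b num], [T → num . L] }

GOTO(I, 'num') = CLOSURE({ [A → αX.β] : [A → α.Xβ] ∈ I, X = 'num' })

Items with dot before 'num', with the dot advanced:
  [T → . num L] → [T → num . L]
Closure of the advanced items:
  [T → num . L] has the dot before L: add [L → . b num]

GOTO = { [L → . b num], [T → num . L] }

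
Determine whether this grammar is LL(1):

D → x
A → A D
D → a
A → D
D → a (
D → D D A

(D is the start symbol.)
No. Predict set conflict for D: { 'x' }

Relevant sets:
  FIRST(D) = { 'a', 'x' }
  FIRST(A) = { 'a', 'x' }

For D:
  PREDICT(D → x) = { 'x' }
  PREDICT(D → a) = { 'a' }
  PREDICT(D → a '(') = { 'a' }
  PREDICT(D → D D A) = { 'a', 'x' }
For A:
  PREDICT(A → A D) = { 'a', 'x' }
  PREDICT(A → D) = { 'a', 'x' }

Conflict found: Predict set conflict for D: { 'x' }
The grammar is NOT LL(1).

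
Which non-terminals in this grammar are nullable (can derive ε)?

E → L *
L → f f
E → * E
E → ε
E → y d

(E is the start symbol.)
{ 'E' }

A non-terminal is nullable if it can derive ε (the empty string): either it has an ε-production, or it has a production whose right-hand side consists entirely of nullable non-terminals.

ε-productions: E → ε
So E is immediately nullable.
No further non-terminal can be added: every production for the remaining non-terminals contains a terminal or a non-nullable non-terminal.
Nullable = { 'E' }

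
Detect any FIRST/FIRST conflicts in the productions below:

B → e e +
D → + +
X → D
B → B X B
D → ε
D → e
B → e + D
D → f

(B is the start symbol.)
A FIRST/FIRST conflict occurs when two productions N → α and N → β for the same non-terminal have FIRST(α) ∩ FIRST(β) ≠ ∅ (with ε ∈ FIRST of a nullable right-hand side, so two nullable alternatives also conflict).

FIRST sets of the non-terminals at (or reachable through a nullable prefix from) the front of some alternative:
  FIRST(B) = { 'e' }

Productions for B:
  B → e e +: FIRST = { 'e' }
  B → B X B: FIRST = { 'e' }
  B → e + D: FIRST = { 'e' }
Productions for D:
  D → + +: FIRST = { '+' }
  D → ε: FIRST = { ε }
  D → e: FIRST = { 'e' }
  D → f: FIRST = { 'f' }
X has only one production, so no FIRST/FIRST conflict is possible there.

Conflict for B: B → e e + and B → B X B
  Overlap: { 'e' }
Conflict for B: B → e e + and B → e + D
  Overlap: { 'e' }
Conflict for B: B → B X B and B → e + D
  Overlap: { 'e' }

Answer: Yes. B → e e '+' / B → B X B on { 'e' }; B → e e '+' / B → e '+' D on { 'e' }; B → B X B / B → e '+' D on { 'e' }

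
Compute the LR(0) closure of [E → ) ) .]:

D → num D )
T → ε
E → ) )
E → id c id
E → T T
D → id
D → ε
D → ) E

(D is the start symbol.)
To compute CLOSURE, for each item [A → α.Bβ] where B is a non-terminal, add [B → .γ] for all productions B → γ; repeat for the newly added items until nothing changes.

Start with: [E → ) ) .]
The dot is at the end, so nothing is added.

CLOSURE = { [E → ) ) .] }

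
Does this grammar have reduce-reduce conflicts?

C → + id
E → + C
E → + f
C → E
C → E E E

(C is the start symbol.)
No reduce-reduce conflicts

A reduce-reduce conflict occurs when an LR(0) state has two complete items [A → α .] and [B → β .] — both call for a reduction, and with no lookahead the parser cannot choose between them.

Augment with C' → C and build the canonical LR(0) collection (I0 = CLOSURE({[C' → . C]}), then GOTO on every symbol after a dot until no new states appear). It has 10 states:
  I0: { [C → . + id], [C → . E E E], [C → . E], [C' → . C], [E → . + C], [E → . + f] }  — shift
  I1: { [C → + . id], [C → . + id], [C → . E E E], [C → . E], [E → + . C], [E → + . f], [E → . + C], [E → . + f] }  — shift
  I2: { [C' → C .] }  — accept
  I3: { [C → E . E E], [C → E .], [E → . + C], [E → . + f] }  — shift, reduce
  I4: { [C → . + id], [C → . E E E], [C → . E], [E → + . C], [E → + . f], [E → . + C], [E → . + f] }  — shift
  I5: { [C → E E . E], [E → . + C], [E → . + f] }  — shift
  I6: { [C → E E E .] }  — reduce
  I7: { [E → + C .] }  — reduce
  I8: { [E → + f .] }  — reduce
  I9: { [C → + id .] }  — reduce

No state contains more than one complete item.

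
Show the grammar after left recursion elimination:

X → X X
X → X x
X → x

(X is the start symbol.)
X → x X'
X' → X X'
X' → x X'
X' → ε

X is directly left-recursive. The standard transformation for
  A → A α₁ | ... | A α_m | β₁ | ... | β_n
is
  A  → β₁ A' | ... | β_n A'
  A' → α₁ A' | ... | α_m A' | ε

X → x becomes X → x X'
X → X X becomes X' → X X'
X → X x becomes X' → x X'
Add X' → ε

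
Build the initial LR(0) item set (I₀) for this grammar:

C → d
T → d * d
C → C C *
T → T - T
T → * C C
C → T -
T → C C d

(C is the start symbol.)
First, augment the grammar with C' → C
I₀ = CLOSURE({ [C' → . C] }):
  [C' → . C] has the dot before C: add [C → . d], [C → . C C *], [C → . T -]
  [C → . T -] has the dot before T: add [T → . d * d], [T → . T - T], [T → . * C C], [T → . C C d]
No further items can be added.

I₀ = { [C → . C C *], [C → . T -], [C → . d], [C' → . C], [T → . * C C], [T → . C C d], [T → . T - T], [T → . d * d] }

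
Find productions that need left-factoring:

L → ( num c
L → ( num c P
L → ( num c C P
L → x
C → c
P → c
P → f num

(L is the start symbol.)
Left-factoring is needed when two productions for the same non-terminal
share a common prefix on the right-hand side.

Productions for L:
  L → ( num c
  L → ( num c P
  L → ( num c C P
  L → x
Productions for P:
  P → c
  P → f num

Found common prefix '( num c' in productions for L

Answer: Yes, L has productions with common prefix '( num c'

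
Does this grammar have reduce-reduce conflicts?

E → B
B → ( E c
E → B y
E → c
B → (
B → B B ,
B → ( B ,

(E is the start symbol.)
Augment with E' → E and build the canonical LR(0) collection (I0 = CLOSURE({[E' → . E]}), then GOTO on every symbol after a dot until no new states appear). It has 12 states:
  I0: { [B → . ( B ,], [B → . ( E c], [B → . (], [B → . B B ,], [E → . B y], [E → . B], [E → . c], [E' → . E] }  — shift
  I1: { [B → ( . B ,], [B → ( . E c], [B → ( .], [B → . ( B ,], [B → . ( E c], [B → . (], [B → . B B ,], [E → . B y], [E → . B], [E → . c] }  — shift, reduce
  I2: { [B → . ( B ,], [B → . ( E c], [B → . (], [B → . B B ,], [B → B . B ,], [E → B . y], [E → B .] }  — shift, reduce
  I3: { [E' → E .] }  — accept
  I4: { [E → c .] }  — reduce
  I5: { [B → . ( B ,], [B → . ( E c], [B → . (], [B → . B B ,], [B → B . B ,], [B → B B . ,] }  — shift
  I6: { [E → B y .] }  — reduce
  I7: { [B → B B , .] }  — reduce
  I8: { [B → ( B . ,], [B → . ( B ,], [B → . ( E c], [B → . (], [B → . B B ,], [B → B . B ,], [E → B . y], [E → B .] }  — shift, reduce
  I9: { [B → ( E . c] }  — shift
  I10: { [B → ( E c .] }  — reduce
  I11: { [B → ( B , .] }  — reduce

No state contains more than one complete item.

Answer: No reduce-reduce conflicts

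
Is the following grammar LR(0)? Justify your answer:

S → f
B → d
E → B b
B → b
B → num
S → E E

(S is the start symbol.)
Yes, the grammar is LR(0)

A grammar is LR(0) if no state in the canonical LR(0) collection has:
  - both a shift item (dot before a terminal) and a complete item (shift-reduce conflict), or
  - two or more complete items (reduce-reduce conflict; the accept item [S' → S .] counts as a complete item here).

Augment with S' → S and build the canonical LR(0) collection (I0 = CLOSURE({[S' → . S]}), then GOTO on every symbol after a dot until no new states appear). It has 10 states:
  I0: { [B → . b], [B → . d], [B → . num], [E → . B b], [S → . E E], [S → . f], [S' → . S] }  — shift
  I1: { [E → B . b] }  — shift
  I2: { [B → . b], [B → . d], [B → . num], [E → . B b], [S → E . E] }  — shift
  I3: { [S' → S .] }  — accept
  I4: { [B → b .] }  — reduce
  I5: { [B → d .] }  — reduce
  I6: { [S → f .] }  — reduce
  I7: { [B → num .] }  — reduce
  I8: { [S → E E .] }  — reduce
  I9: { [E → B b .] }  — reduce

Every state is either a pure shift/goto state or contains exactly one complete item and nothing to shift — no conflicts. The grammar is LR(0).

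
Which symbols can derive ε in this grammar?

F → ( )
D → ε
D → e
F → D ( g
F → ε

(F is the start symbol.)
{ 'D', 'F' }

A non-terminal is nullable if it can derive ε (the empty string): either it has an ε-production, or it has a production whose right-hand side consists entirely of nullable non-terminals.

ε-productions: D → ε, F → ε
So D, F are immediately nullable.
Every non-terminal is now nullable.
Nullable = { 'D', 'F' }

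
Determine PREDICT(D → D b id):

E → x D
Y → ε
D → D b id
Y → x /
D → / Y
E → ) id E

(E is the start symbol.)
PREDICT(D → D b id) = (FIRST(RHS) \ {ε}) ∪ (FOLLOW(D) if ε ∈ FIRST(RHS), i.e. RHS ⇒* ε)
FIRST(D) = { '/' }
FIRST(D b id) = { '/' }
ε ∉ FIRST(D b id), so FOLLOW(D) is not added.
PREDICT(D → D b id) = { '/' }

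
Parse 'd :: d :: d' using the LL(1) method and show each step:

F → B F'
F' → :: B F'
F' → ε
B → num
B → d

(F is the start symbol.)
LL(1) parsing maintains a stack (initially the start symbol over $) and the input. At each step: if the stack top is a terminal, match it against the current input token; if it is a non-terminal N, replace it with the RHS of M[N, lookahead] (the unique production whose predict set contains the lookahead).

Stack is shown with the top on the left.

Stack      Input          Action
--------------------------------
F $        d :: d :: d $  output F → B F'
B F' $     d :: d :: d $  output B → d
d F' $     d :: d :: d $  match 'd'
F' $       :: d :: d $    output F' → :: B F'
:: B F' $  :: d :: d $    match '::'
B F' $     d :: d $       output B → d
d F' $     d :: d $       match 'd'
F' $       :: d $         output F' → :: B F'
:: B F' $  :: d $         match '::'
B F' $     d $            output B → d
d F' $     d $            match 'd'
F' $       $              output F' → ε
$          $              accept

The string is accepted.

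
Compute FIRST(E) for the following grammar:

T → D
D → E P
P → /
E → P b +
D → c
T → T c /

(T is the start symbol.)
FIRST sets of the other non-terminals involved (by the same procedure, iterated to a fixed point):
  FIRST(P) = { '/' }

From E → P b +:
  - P is a non-terminal: add FIRST(P) \ {ε} = { '/' }
    P is not nullable, so stop

Collecting: FIRST(E) = { '/' }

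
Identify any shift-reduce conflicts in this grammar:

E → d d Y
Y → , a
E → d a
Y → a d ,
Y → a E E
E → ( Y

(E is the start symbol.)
Augment with E' → E and build the canonical LR(0) collection (I0 = CLOSURE({[E' → . E]}), then GOTO on every symbol after a dot until no new states appear). It has 15 states:
  I0: { [E → . ( Y], [E → . d a], [E → . d d Y], [E' → . E] }  — shift
  I1: { [E → ( . Y], [Y → . , a], [Y → . a E E], [Y → . a d ,] }  — shift
  I2: { [E' → E .] }  — accept
  I3: { [E → d . a], [E → d . d Y] }  — shift
  I4: { [E → d a .] }  — reduce
  I5: { [E → d d . Y], [Y → . , a], [Y → . a E E], [Y → . a d ,] }  — shift
  I6: { [Y → , . a] }  — shift
  I7: { [E → d d Y .] }  — reduce
  I8: { [E → . ( Y], [E → . d a], [E → . d d Y], [Y → a . E E], [Y → a . d ,] }  — shift
  I9: { [E → . ( Y], [E → . d a], [E → . d d Y], [Y → a E . E] }  — shift
  I10: { [E → d . a], [E → d . d Y], [Y → a d . ,] }  — shift
  I11: { [Y → a d , .] }  — reduce
  I12: { [Y → a E E .] }  — reduce
  I13: { [Y → , a .] }  — reduce
  I14: { [E → ( Y .] }  — reduce

No state contains both a complete item and a shift item.

Answer: No shift-reduce conflicts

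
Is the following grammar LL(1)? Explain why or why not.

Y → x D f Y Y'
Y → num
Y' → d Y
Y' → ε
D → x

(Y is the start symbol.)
A grammar is LL(1) if for each non-terminal N with multiple productions, the predict sets of those productions are pairwise disjoint, where PREDICT(N → α) = (FIRST(α) \ {ε}) ∪ (FOLLOW(N) if α ⇒* ε).

Relevant sets:
  FOLLOW(Y') = { $, 'd' }

For Y:
  PREDICT(Y → x D f Y Y') = { 'x' }
  PREDICT(Y → num) = { 'num' }
For Y':
  PREDICT(Y' → d Y) = { 'd' }
  PREDICT(Y' → ε) = { $, 'd' }
D has a single production, so nothing to check there.

Conflict found: Predict set conflict for Y': { 'd' }
The grammar is NOT LL(1).

Answer: No. Predict set conflict for Y': { 'd' }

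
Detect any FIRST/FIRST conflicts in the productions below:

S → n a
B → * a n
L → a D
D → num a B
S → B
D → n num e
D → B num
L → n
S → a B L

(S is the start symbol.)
A FIRST/FIRST conflict occurs when two productions N → α and N → β for the same non-terminal have FIRST(α) ∩ FIRST(β) ≠ ∅ (with ε ∈ FIRST of a nullable right-hand side, so two nullable alternatives also conflict).

FIRST sets of the non-terminals at (or reachable through a nullable prefix from) the front of some alternative:
  FIRST(B) = { '*' }

Productions for S:
  S → n a: FIRST = { 'n' }
  S → B: FIRST = { '*' }
  S → a B L: FIRST = { 'a' }
Productions for L:
  L → a D: FIRST = { 'a' }
  L → n: FIRST = { 'n' }
Productions for D:
  D → num a B: FIRST = { 'num' }
  D → n num e: FIRST = { 'n' }
  D → B num: FIRST = { '*' }
B has only one production, so no FIRST/FIRST conflict is possible there.

All alternatives of each non-terminal have pairwise disjoint FIRST sets.

Answer: No FIRST/FIRST conflicts.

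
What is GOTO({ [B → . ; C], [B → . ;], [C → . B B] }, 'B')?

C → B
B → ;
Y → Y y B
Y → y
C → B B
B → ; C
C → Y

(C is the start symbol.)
{ [B → . ; C], [B → . ;], [C → B . B] }

GOTO(I, 'B') = CLOSURE({ [A → αX.β] : [A → α.Xβ] ∈ I, X = 'B' })

Items with dot before 'B', with the dot advanced:
  [C → . B B] → [C → B . B]
Closure of the advanced items:
  [C → B . B] has the dot before B: add [B → . ;], [B → . ; C]

GOTO = { [B → . ; C], [B → . ;], [C → B . B] }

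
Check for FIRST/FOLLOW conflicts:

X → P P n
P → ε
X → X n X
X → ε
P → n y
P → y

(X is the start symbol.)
Yes. X → P P n with FOLLOW(X) on { 'n' }; X → X n X with FOLLOW(X) on { 'n' }; P → n y with FOLLOW(P) on { 'n' }; P → y with FOLLOW(P) on { 'y' }

Nullable non-terminals: P, X.
FIRST sets used below: FIRST(P) = { 'n', 'y', ε }, FIRST(X) = { 'n', 'y', ε }

P: nullable alternative(s) P → ε; FOLLOW(P) = { 'n', 'y' }
  P → ε: FIRST \ {ε} = { } — this is the only nullable alternative, skip
  P → n y: FIRST \ {ε} = { 'n' } — overlaps FOLLOW(P) on { 'n' }: CONFLICT
  P → y: FIRST \ {ε} = { 'y' } — overlaps FOLLOW(P) on { 'y' }: CONFLICT

X: nullable alternative(s) X → ε; FOLLOW(X) = { $, 'n' }
  X → P P n: FIRST \ {ε} = { 'n', 'y' } — overlaps FOLLOW(X) on { 'n' }: CONFLICT
  X → X n X: FIRST \ {ε} = { 'n', 'y' } — overlaps FOLLOW(X) on { 'n' }: CONFLICT
  X → ε: FIRST \ {ε} = { } — this is the only nullable alternative, skip

So the grammar has 4 FIRST/FOLLOW conflicts (marked CONFLICT above).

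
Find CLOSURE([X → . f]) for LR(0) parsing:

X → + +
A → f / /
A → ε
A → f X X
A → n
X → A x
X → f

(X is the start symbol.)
{ [X → . f] }

To compute CLOSURE, for each item [A → α.Bβ] where B is a non-terminal, add [B → .γ] for all productions B → γ; repeat for the newly added items until nothing changes.

Start with: [X → . f]
The dot precedes the terminal f, so nothing is added.

CLOSURE = { [X → . f] }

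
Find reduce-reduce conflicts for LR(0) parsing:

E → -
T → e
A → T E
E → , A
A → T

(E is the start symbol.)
A reduce-reduce conflict occurs when an LR(0) state has two complete items [A → α .] and [B → β .] — both call for a reduction, and with no lookahead the parser cannot choose between them.

Augment with E' → E and build the canonical LR(0) collection (I0 = CLOSURE({[E' → . E]}), then GOTO on every symbol after a dot until no new states appear). It has 8 states:
  I0: { [E → . , A], [E → . -], [E' → . E] }  — shift
  I1: { [A → . T E], [A → . T], [E → , . A], [T → . e] }  — shift
  I2: { [E → - .] }  — reduce
  I3: { [E' → E .] }  — accept
  I4: { [E → , A .] }  — reduce
  I5: { [A → T . E], [A → T .], [E → . , A], [E → . -] }  — shift, reduce
  I6: { [T → e .] }  — reduce
  I7: { [A → T E .] }  — reduce

No state contains more than one complete item.

Answer: No reduce-reduce conflicts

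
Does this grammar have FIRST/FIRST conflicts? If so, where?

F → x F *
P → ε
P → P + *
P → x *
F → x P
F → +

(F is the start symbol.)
A FIRST/FIRST conflict occurs when two productions N → α and N → β for the same non-terminal have FIRST(α) ∩ FIRST(β) ≠ ∅ (with ε ∈ FIRST of a nullable right-hand side, so two nullable alternatives also conflict).

FIRST sets of the non-terminals at (or reachable through a nullable prefix from) the front of some alternative:
  FIRST(P) = { '+', 'x', ε }

Productions for F:
  F → x F *: FIRST = { 'x' }
  F → x P: FIRST = { 'x' }
  F → +: FIRST = { '+' }
Productions for P:
  P → ε: FIRST = { ε }
  P → P + *: FIRST = { '+', 'x' }
  P → x *: FIRST = { 'x' }

Conflict for F: F → x F * and F → x P
  Overlap: { 'x' }
Conflict for P: P → P + * and P → x *
  Overlap: { 'x' }

Answer: Yes. F → x F '*' / F → x P on { 'x' }; P → P '+' '*' / P → x '*' on { 'x' }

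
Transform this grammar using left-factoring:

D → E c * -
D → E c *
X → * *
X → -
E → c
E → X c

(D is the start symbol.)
D → E c * D'
D' → -
D' → ε
X → * *
X → -
E → c
E → X c

Left-factoring transforms A → αβ₁ | αβ₂ into A → αA' and A' → β₁ | β₂
(α is the longest common prefix among the alternatives). Repeat until
no nonterminal has two alternatives with a common prefix.

Round 1: D has alternatives sharing prefix 'E c *'. Introduce D': D → E c * D'
  Add: D' → -
  Add: D' → ε

No remaining common prefixes — done.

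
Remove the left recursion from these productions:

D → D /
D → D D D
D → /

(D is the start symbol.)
D → / D'
D' → / D'
D' → D D D'
D' → ε

D is directly left-recursive. The standard transformation for
  A → A α₁ | ... | A α_m | β₁ | ... | β_n
is
  A  → β₁ A' | ... | β_n A'
  A' → α₁ A' | ... | α_m A' | ε

D → / becomes D → / D'
D → D / becomes D' → / D'
D → D D D becomes D' → D D D'
Add D' → ε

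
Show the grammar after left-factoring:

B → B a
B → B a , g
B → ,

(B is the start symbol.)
Left-factoring transforms A → αβ₁ | αβ₂ into A → αA' and A' → β₁ | β₂
(α is the longest common prefix among the alternatives). Repeat until
no nonterminal has two alternatives with a common prefix.

Round 1: B has alternatives sharing prefix 'B a'. Introduce B': B → B a B'
  Add: B' → ε
  Add: B' → , g

No remaining common prefixes — done.

Resulting grammar:
B → B a B'
B' → ε
B' → , g
B → ,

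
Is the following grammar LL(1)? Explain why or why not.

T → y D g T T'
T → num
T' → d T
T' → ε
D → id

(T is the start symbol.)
Relevant sets:
  FOLLOW(T') = { $, 'd' }

For T:
  PREDICT(T → y D g T T') = { 'y' }
  PREDICT(T → num) = { 'num' }
For T':
  PREDICT(T' → d T) = { 'd' }
  PREDICT(T' → ε) = { $, 'd' }
D has a single production, so nothing to check there.

Conflict found: Predict set conflict for T': { 'd' }
The grammar is NOT LL(1).

Answer: No. Predict set conflict for T': { 'd' }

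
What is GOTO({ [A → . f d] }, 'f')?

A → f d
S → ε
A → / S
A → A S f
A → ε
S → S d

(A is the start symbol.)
GOTO(I, 'f') = CLOSURE({ [A → αX.β] : [A → α.Xβ] ∈ I, X = 'f' })

Items with dot before 'f', with the dot advanced:
  [A → . f d] → [A → f . d]
Closure adds nothing (no advanced item has the dot before a non-terminal).

GOTO = { [A → f . d] }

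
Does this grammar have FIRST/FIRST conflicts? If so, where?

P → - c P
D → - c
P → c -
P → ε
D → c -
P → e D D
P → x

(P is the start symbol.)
No FIRST/FIRST conflicts.

A FIRST/FIRST conflict occurs when two productions N → α and N → β for the same non-terminal have FIRST(α) ∩ FIRST(β) ≠ ∅ (with ε ∈ FIRST of a nullable right-hand side, so two nullable alternatives also conflict).

Productions for P:
  P → - c P: FIRST = { '-' }
  P → c -: FIRST = { 'c' }
  P → ε: FIRST = { ε }
  P → e D D: FIRST = { 'e' }
  P → x: FIRST = { 'x' }
Productions for D:
  D → - c: FIRST = { '-' }
  D → c -: FIRST = { 'c' }

All alternatives of each non-terminal have pairwise disjoint FIRST sets.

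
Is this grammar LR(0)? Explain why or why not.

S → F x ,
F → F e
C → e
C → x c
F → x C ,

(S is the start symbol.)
A grammar is LR(0) if no state in the canonical LR(0) collection has:
  - both a shift item (dot before a terminal) and a complete item (shift-reduce conflict), or
  - two or more complete items (reduce-reduce conflict; the accept item [S' → S .] counts as a complete item here).

Augment with S' → S and build the canonical LR(0) collection (I0 = CLOSURE({[S' → . S]}), then GOTO on every symbol after a dot until no new states appear). It has 12 states:
  I0: { [F → . F e], [F → . x C ,], [S → . F x ,], [S' → . S] }  — shift
  I1: { [F → F . e], [S → F . x ,] }  — shift
  I2: { [S' → S .] }  — accept
  I3: { [C → . e], [C → . x c], [F → x . C ,] }  — shift
  I4: { [F → x C . ,] }  — shift
  I5: { [C → e .] }  — reduce
  I6: { [C → x . c] }  — shift
  I7: { [C → x c .] }  — reduce
  I8: { [F → x C , .] }  — reduce
  I9: { [F → F e .] }  — reduce
  I10: { [S → F x . ,] }  — shift
  I11: { [S → F x , .] }  — reduce

Every state is either a pure shift/goto state or contains exactly one complete item and nothing to shift — no conflicts. The grammar is LR(0).

Answer: Yes, the grammar is LR(0)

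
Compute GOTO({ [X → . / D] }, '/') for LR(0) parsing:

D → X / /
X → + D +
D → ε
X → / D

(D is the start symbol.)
{ [D → . X / /], [D → .], [X → . + D +], [X → . / D], [X → / . D] }

GOTO(I, '/') = CLOSURE({ [A → αX.β] : [A → α.Xβ] ∈ I, X = '/' })

Items with dot before '/', with the dot advanced:
  [X → . / D] → [X → / . D]
Closure of the advanced items:
  [X → / . D] has the dot before D: add [D → . X / /], [D → .]
  [D → . X / /] has the dot before X: add [X → . + D +], [X → . / D]

GOTO = { [D → . X / /], [D → .], [X → . + D +], [X → . / D], [X → / . D] }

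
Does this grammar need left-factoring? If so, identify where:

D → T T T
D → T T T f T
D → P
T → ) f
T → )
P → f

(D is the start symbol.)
Left-factoring is needed when two productions for the same non-terminal
share a common prefix on the right-hand side.

Productions for D:
  D → T T T
  D → T T T f T
  D → P
Productions for T:
  T → ) f
  T → )

Found common prefix 'T T T' in productions for D
Found common prefix ')' in productions for T

Answer: Yes, D has productions with common prefix 'T T T'; T has productions with common prefix ')'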